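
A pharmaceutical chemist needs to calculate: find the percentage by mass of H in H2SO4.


M(H2SO4) = 2×1.008 + 1×32.07 + 4×16.0 = 98.086 g/mol
Mass of H = 2 × 1.008 = 2.016 g/mol
% H = 2.016/98.086 × 100 = 2.06%

2.06%


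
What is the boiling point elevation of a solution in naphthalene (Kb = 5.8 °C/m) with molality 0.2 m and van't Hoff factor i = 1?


ΔTb = Kb × m × i
= 5.8 × 0.2 × 1
= 1.16 °C

1.16 °C


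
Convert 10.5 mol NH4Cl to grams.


M(NH4Cl) = 53.49 g/mol
mass = n × M = 10.5 × 53.49 = 561.65 g

561.65 g


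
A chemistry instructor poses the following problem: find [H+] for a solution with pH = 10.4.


[H+] = 10^(-pH) = 10^(-10.4)
= 3.98×10^-11 M

3.98×10^-11 M


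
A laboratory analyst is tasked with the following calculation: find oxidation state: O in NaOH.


O is usually -2
Oxidation number: -2

-2


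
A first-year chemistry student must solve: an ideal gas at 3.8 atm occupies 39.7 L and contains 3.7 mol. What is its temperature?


PV = nRT  (R = 0.08206 L·atm/(mol·K))
T = PV/(nR) = 3.8×39.7/(3.7×0.08206)
= 150.86/0.303622
= 496.87 K

496.87 K


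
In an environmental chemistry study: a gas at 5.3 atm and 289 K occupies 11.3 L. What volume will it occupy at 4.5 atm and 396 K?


P1V1/T1 = P2V2/T2
V2 = P1V1T2/(T1P2)
= 5.3×11.3×396/(289×4.5)
= 18.236 L

18.236 L


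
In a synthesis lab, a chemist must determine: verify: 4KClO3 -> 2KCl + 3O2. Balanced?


Equation: 4KClO3 -> 2KCl + 3O2
Check atoms: Cl: 4≠2, K: 4≠2, O: 12≠6
Not balanced

No, not balanced


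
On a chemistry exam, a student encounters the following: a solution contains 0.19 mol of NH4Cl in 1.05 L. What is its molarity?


M = n/V = 0.19/1.05 = 0.181 mol/L

0.181 M


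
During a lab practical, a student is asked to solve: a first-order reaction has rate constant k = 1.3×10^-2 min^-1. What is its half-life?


t½ = ln2/k = 0.693147/(1.3×10^-2 min^-1)
= 53.32 min

53.32 min


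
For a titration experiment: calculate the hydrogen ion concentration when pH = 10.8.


[H+] = 10^(-pH) = 10^(-10.8)
= 1.58×10^-11 M

1.58×10^-11 M


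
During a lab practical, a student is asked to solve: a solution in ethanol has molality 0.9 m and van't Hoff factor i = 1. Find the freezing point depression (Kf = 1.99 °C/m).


ΔTf = Kf × m × i
= 1.99 × 0.9 × 1
= 1.791 °C

1.791 °C


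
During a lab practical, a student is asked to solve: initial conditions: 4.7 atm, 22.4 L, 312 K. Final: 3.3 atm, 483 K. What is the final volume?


P1V1/T1 = P2V2/T2
V2 = P1V1T2/(T1P2)
= 4.7×22.4×483/(312×3.3)
= 49.388 L

49.388 L


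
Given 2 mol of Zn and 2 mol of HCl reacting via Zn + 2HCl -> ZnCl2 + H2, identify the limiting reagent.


Mole ratio available / coefficient:
  Zn: 2/1 = 2.000
  HCl: 2/2 = 1.000
Smaller ratio is limiting.

HCl


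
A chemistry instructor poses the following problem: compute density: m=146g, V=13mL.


ρ = mass/volume
= 146/13
= 11.231 g/mL

11.231 g/mL


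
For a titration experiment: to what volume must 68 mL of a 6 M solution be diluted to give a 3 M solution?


C1V1 = C2V2
6 × 68 = 3 × V2
V2 = 408/3 = 136.0 mL

136.0 mL


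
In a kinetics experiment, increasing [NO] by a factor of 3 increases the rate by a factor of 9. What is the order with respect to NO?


rate ∝ [NO]^n
3^n = 9 → n = 2
Order in NO: 2

2


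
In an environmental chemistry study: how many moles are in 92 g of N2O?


M(N2O) = 44.02 g/mol
n = mass/M = 92/44.02 = 2.09 mol

2.09 mol


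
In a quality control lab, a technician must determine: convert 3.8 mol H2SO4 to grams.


M(H2SO4) = 98.09 g/mol
mass = n × M = 3.8 × 98.09 = 372.74 g

372.74 g


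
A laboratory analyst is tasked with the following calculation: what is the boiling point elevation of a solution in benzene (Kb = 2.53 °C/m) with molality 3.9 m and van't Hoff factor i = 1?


ΔTb = Kb × m × i
= 2.53 × 3.9 × 1
= 9.867 °C

9.867 °C


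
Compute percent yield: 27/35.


% yield = actual/theoretical × 100
= 27/35 × 100
= 77.14%

77.14%


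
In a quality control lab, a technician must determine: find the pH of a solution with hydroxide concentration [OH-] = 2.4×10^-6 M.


pOH = -log10([OH-]) = -log10(2.4×10^-6)
= 6 - log10(2.4) = 5.62
pH = 14 - pOH = 14 - 5.62 = 8.38

8.38


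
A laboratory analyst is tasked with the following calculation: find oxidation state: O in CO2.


O is usually -2
Oxidation number: -2

-2


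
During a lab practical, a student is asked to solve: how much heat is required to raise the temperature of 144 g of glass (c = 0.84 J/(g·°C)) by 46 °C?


q = mcΔT = 144 × 0.84 × 46
= 5564.16 J

5564.16 J


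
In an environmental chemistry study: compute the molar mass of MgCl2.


M(MgCl2) = 1×24.31 + 2×35.45
= 24.31 + 70.9
= 95.21 g/mol

95.21 g/mol


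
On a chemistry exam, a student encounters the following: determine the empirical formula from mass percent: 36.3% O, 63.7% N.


Assume 100 g sample. Moles of each element:
  O: 36.3/16.0 = 2.269 mol
  N: 63.7/14.01 = 4.547 mol
Divide by smallest (2.269):
  O: 2.269/2.269 = 1.0
  N: 4.547/2.269 = 2.0
Empirical formula: N2O

N2O


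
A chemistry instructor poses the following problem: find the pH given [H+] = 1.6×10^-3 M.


pH = -log10([H+]) = -log10(1.6×10^-3)
= 3 - log10(1.6)
= 3 - 0.2
= 2.8

2.8


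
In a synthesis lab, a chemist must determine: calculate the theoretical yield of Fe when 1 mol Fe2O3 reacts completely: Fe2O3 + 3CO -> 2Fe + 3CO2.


Mole ratio Fe:Fe2O3 = 2:1
n(Fe) = 1 × 2/1 = 2.000 mol
mass = 2.000 × 55.85 = 111.7 g

111.7 g


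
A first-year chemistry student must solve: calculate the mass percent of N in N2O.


M(N2O) = 2×14.01 + 1×16.0 = 44.02 g/mol
Mass of N = 2 × 14.01 = 28.02 g/mol
% N = 28.02/44.02 × 100 = 63.65%

63.65%


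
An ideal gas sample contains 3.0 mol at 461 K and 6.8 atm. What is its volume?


PV = nRT  (R = 0.08206 L·atm/(mol·K))
V = nRT/P = 3.0×0.08206×461/6.8
= 16.69 L

16.69 L


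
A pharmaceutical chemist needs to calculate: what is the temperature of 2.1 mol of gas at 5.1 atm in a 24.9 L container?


PV = nRT  (R = 0.08206 L·atm/(mol·K))
T = PV/(nR) = 5.1×24.9/(2.1×0.08206)
= 126.99/0.172326
= 736.92 K

736.92 K


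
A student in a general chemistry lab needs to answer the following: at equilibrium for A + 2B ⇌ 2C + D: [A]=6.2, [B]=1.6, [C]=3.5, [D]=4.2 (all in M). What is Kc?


Kc = [C]^2[D]/([A][B]^2)
= (3.5^2 × 4.2^1)/(6.2^1 × 1.6^2)
= 51.45/15.872
= 3.242

3.242


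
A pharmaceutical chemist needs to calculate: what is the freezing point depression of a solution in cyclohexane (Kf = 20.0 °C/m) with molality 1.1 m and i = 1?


ΔTf = Kf × m × i
= 20.0 × 1.1 × 1
= 22.0 °C

22.0 °C


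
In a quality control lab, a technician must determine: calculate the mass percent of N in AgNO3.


M(AgNO3) = 1×107.87 + 1×14.01 + 3×16.0 = 169.88 g/mol
Mass of N = 1 × 14.01 = 14.01 g/mol
% N = 14.01/169.88 × 100 = 8.25%

8.25%


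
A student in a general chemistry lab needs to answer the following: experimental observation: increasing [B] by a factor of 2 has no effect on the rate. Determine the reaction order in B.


rate ∝ [B]^n
rate ∝ [B]^0
Order in B: 0

0


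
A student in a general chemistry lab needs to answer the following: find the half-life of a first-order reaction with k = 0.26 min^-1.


t½ = ln2/k = 0.693147/(0.26 min^-1)
= 2.666 min

2.666 min


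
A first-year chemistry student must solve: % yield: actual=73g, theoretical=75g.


% yield = actual/theoretical × 100
= 73/75 × 100
= 97.33%

97.33%


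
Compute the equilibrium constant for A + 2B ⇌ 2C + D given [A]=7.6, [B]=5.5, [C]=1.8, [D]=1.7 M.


Kc = [C]^2[D]/([A][B]^2)
= (1.8^2 × 1.7^1)/(7.6^1 × 5.5^2)
= 5.508/229.9
= 0.02396

0.02396


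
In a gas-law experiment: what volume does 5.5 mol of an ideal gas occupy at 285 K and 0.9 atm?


PV = nRT  (R = 0.08206 L·atm/(mol·K))
V = nRT/P = 5.5×0.08206×285/0.9
= 142.921 L

142.921 L


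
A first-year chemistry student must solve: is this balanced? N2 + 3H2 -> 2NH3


Equation: N2 + 3H2 -> 2NH3
Check atoms: H: 6=6, N: 2=2
Balanced

Yes, balanced


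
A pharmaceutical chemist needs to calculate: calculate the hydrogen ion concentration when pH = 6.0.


[H+] = 10^(-pH) = 10^(-6.0)
= 1.0×10^-6 M

1.0×10^-6 M


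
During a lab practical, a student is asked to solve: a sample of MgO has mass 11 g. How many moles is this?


M(MgO) = 40.31 g/mol
n = mass/M = 11/40.31 = 0.2729 mol

0.2729 mol


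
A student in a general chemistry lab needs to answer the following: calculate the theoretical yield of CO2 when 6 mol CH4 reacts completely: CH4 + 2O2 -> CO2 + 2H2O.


Mole ratio CO2:CH4 = 1:1
n(CO2) = 6 × 1/1 = 6.000 mol
mass = 6.000 × 44.01 = 264.06 g

264.06 g


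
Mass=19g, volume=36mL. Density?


ρ = mass/volume
= 19/36
= 0.528 g/mL

0.528 g/mL


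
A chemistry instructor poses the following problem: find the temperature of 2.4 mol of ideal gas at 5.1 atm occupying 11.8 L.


PV = nRT  (R = 0.08206 L·atm/(mol·K))
T = PV/(nR) = 5.1×11.8/(2.4×0.08206)
= 60.18/0.196944
= 305.57 K

305.57 K


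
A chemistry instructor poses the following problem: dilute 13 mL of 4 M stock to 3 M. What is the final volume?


C1V1 = C2V2
4 × 13 = 3 × V2
V2 = 52/3 = 17.33 mL

17.33 mL


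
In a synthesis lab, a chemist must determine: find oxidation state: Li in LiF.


Group 1 metal: +1
Oxidation number: +1

+1


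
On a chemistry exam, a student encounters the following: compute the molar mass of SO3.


M(SO3) = 1×32.07 + 3×16.0
= 32.07 + 48.0
= 80.07 g/mol

80.07 g/mol


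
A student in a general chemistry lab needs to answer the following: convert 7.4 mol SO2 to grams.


M(SO2) = 64.07 g/mol
mass = n × M = 7.4 × 64.07 = 474.12 g

474.12 g


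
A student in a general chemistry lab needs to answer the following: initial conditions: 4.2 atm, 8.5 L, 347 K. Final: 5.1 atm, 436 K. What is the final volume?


P1V1/T1 = P2V2/T2
V2 = P1V1T2/(T1P2)
= 4.2×8.5×436/(347×5.1)
= 8.795 L

8.795 L


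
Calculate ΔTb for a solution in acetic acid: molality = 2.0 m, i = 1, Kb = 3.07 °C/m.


ΔTb = Kb × m × i
= 3.07 × 2.0 × 1
= 6.14 °C

6.14 °C


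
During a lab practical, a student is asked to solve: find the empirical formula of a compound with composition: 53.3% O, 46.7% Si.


Assume 100 g sample. Moles of each element:
  O: 53.3/16.0 = 3.331 mol
  Si: 46.7/28.09 = 1.663 mol
Divide by smallest (1.663):
  O: 3.331/1.663 = 2.0
  Si: 1.663/1.663 = 1.0
Empirical formula: SiO2

SiO2


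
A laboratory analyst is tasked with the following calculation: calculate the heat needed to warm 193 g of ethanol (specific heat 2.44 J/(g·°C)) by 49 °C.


q = mcΔT = 193 × 2.44 × 49
= 23075.08 J

23075.08 J


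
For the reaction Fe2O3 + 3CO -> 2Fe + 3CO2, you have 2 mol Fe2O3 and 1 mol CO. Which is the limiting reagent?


Mole ratio available / coefficient:
  Fe2O3: 2/1 = 2.000
  CO: 1/3 = 0.333
Smaller ratio is limiting.

CO


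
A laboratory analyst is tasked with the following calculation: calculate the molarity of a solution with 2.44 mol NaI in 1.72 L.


M = n/V = 2.44/1.72 = 1.419 mol/L

1.419 M


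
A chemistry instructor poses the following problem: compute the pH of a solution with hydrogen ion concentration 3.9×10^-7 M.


pH = -log10([H+]) = -log10(3.9×10^-7)
= 7 - log10(3.9)
= 7 - 0.59
= 6.41

6.41


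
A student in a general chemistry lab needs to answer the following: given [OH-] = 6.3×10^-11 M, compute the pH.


pOH = -log10([OH-]) = -log10(6.3×10^-11)
= 11 - log10(6.3) = 10.2
pH = 14 - pOH = 14 - 10.2 = 3.8

3.8


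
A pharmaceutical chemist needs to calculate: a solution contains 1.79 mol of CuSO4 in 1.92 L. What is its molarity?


M = n/V = 1.79/1.92 = 0.932 mol/L

0.932 M


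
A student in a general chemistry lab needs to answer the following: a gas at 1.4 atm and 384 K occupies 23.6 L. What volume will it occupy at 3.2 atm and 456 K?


P1V1/T1 = P2V2/T2
V2 = P1V1T2/(T1P2)
= 1.4×23.6×456/(384×3.2)
= 12.261 L

12.261 L


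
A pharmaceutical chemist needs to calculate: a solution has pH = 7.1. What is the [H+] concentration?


[H+] = 10^(-pH) = 10^(-7.1)
= 7.94×10^-8 M

7.94×10^-8 M


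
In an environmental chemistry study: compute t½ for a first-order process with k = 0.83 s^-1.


t½ = ln2/k = 0.693147/(0.83 s^-1)
= 0.8351 s

0.8351 s


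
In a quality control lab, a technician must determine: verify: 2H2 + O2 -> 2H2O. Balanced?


Equation: 2H2 + O2 -> 2H2O
Check atoms: H: 4=4, O: 2=2
Balanced

Yes, balanced


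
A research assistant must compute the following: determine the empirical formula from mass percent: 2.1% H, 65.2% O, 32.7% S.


Assume 100 g sample. Moles of each element:
  H: 2.1/1.008 = 2.083 mol
  O: 65.2/16.0 = 4.075 mol
  S: 32.7/32.07 = 1.02 mol
Divide by smallest (1.02):
  H: 2.083/1.02 = 2.04
  O: 4.075/1.02 = 4.0
  S: 1.02/1.02 = 1.0
Empirical formula: H2SO4

H2SO4


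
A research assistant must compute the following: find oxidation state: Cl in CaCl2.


halide: -1
Oxidation number: -1

-1


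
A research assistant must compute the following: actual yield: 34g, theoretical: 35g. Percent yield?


% yield = actual/theoretical × 100
= 34/35 × 100
= 97.14%

97.14%


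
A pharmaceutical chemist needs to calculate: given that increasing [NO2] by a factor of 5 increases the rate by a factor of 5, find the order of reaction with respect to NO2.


rate ∝ [NO2]^n
5^n = 5 → n = 1
Order in NO2: 1

1


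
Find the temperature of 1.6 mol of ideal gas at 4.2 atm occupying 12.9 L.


PV = nRT  (R = 0.08206 L·atm/(mol·K))
T = PV/(nR) = 4.2×12.9/(1.6×0.08206)
= 54.18/0.131296
= 412.66 K

412.66 K


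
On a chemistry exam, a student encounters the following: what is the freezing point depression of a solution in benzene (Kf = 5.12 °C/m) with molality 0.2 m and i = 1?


ΔTf = Kf × m × i
= 5.12 × 0.2 × 1
= 1.024 °C

1.024 °C


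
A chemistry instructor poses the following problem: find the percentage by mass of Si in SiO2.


M(SiO2) = 1×28.09 + 2×16.0 = 60.09 g/mol
Mass of Si = 1 × 28.09 = 28.09 g/mol
% Si = 28.09/60.09 × 100 = 46.75%

46.75%


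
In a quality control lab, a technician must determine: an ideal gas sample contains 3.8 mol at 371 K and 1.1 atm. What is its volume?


PV = nRT  (R = 0.08206 L·atm/(mol·K))
V = nRT/P = 3.8×0.08206×371/1.1
= 105.171 L

105.171 L


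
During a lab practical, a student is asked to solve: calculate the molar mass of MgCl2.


M(MgCl2) = 1×24.31 + 2×35.45
= 24.31 + 70.9
= 95.21 g/mol

95.21 g/mol


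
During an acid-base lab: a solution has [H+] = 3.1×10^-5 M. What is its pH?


pH = -log10([H+]) = -log10(3.1×10^-5)
= 5 - log10(3.1)
= 5 - 0.49
= 4.51

4.51


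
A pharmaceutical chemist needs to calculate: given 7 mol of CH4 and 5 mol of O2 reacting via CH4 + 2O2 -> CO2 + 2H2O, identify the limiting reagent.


Mole ratio available / coefficient:
  CH4: 7/1 = 7.000
  O2: 5/2 = 2.500
Smaller ratio is limiting.

O2


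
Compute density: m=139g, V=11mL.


ρ = mass/volume
= 139/11
= 12.636 g/mL

12.636 g/mL


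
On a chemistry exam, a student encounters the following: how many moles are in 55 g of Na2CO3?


M(Na2CO3) = 105.99 g/mol
n = mass/M = 55/105.99 = 0.5189 mol

0.5189 mol


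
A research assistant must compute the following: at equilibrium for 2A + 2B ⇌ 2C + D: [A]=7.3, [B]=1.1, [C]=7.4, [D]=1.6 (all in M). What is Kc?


Kc = [C]^2[D]/([A]^2[B]^2)
= (7.4^2 × 1.6^1)/(7.3^2 × 1.1^2)
= 87.616/64.4809
= 1.359

1.359


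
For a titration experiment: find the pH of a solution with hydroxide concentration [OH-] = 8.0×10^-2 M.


pOH = -log10([OH-]) = -log10(8.0×10^-2)
= 2 - log10(8.0) = 1.1
pH = 14 - pOH = 14 - 1.1 = 12.9

12.9


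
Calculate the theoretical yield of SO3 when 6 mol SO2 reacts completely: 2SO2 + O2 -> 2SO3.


Mole ratio SO3:SO2 = 2:2
n(SO3) = 6 × 2/2 = 6.000 mol
mass = 6.000 × 80.07 = 480.42 g

480.42 g


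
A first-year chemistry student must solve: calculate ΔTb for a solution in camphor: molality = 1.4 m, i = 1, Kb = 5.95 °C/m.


ΔTb = Kb × m × i
= 5.95 × 1.4 × 1
= 8.33 °C

8.33 °C


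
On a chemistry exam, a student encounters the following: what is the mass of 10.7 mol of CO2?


M(CO2) = 44.01 g/mol
mass = n × M = 10.7 × 44.01 = 470.91 g

470.91 g


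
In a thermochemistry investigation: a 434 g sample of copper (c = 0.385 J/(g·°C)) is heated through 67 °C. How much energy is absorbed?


q = mcΔT = 434 × 0.385 × 67
= 11195.03 J

11195.03 J


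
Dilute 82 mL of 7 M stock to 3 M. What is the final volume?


C1V1 = C2V2
7 × 82 = 3 × V2
V2 = 574/3 = 191.33 mL

191.33 mL


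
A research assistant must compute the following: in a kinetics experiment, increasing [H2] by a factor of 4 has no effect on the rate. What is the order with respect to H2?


rate ∝ [H2]^n
rate ∝ [H2]^0
Order in H2: 0

0


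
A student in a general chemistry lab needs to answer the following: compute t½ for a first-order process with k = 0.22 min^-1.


t½ = ln2/k = 0.693147/(0.22 min^-1)
= 3.151 min

3.151 min


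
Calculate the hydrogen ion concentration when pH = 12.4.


[H+] = 10^(-pH) = 10^(-12.4)
= 3.98×10^-13 M

3.98×10^-13 M


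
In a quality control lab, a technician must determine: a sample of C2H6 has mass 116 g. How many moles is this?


M(C2H6) = 30.07 g/mol
n = mass/M = 116/30.07 = 3.8577 mol

3.8577 mol


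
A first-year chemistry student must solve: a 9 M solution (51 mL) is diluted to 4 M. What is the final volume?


C1V1 = C2V2
9 × 51 = 4 × V2
V2 = 459/4 = 114.75 mL

114.75 mL


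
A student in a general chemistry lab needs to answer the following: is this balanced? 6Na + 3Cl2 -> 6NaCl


Equation: 6Na + 3Cl2 -> 6NaCl
Check atoms: Cl: 6=6, Na: 6=6
Balanced

Yes, balanced


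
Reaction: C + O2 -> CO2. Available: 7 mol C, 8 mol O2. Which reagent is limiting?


Mole ratio available / coefficient:
  C: 7/1 = 7.000
  O2: 8/1 = 8.000
Smaller ratio is limiting.

C


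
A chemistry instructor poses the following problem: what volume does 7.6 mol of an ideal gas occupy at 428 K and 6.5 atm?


PV = nRT  (R = 0.08206 L·atm/(mol·K))
V = nRT/P = 7.6×0.08206×428/6.5
= 41.065 L

41.065 L


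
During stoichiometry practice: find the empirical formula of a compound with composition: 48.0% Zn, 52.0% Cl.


Assume 100 g sample. Moles of each element:
  Zn: 48.0/65.38 = 0.734 mol
  Cl: 52.0/35.45 = 1.467 mol
Divide by smallest (0.734):
  Zn: 0.734/0.734 = 1.0
  Cl: 1.467/0.734 = 2.0
Empirical formula: ZnCl2

ZnCl2


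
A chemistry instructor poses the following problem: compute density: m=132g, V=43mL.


ρ = mass/volume
= 132/43
= 3.07 g/mL

3.07 g/mL


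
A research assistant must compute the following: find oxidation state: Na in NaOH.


Group 1 metal: +1
Oxidation number: +1

+1


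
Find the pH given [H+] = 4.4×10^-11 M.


pH = -log10([H+]) = -log10(4.4×10^-11)
= 11 - log10(4.4)
= 11 - 0.64
= 10.36

10.36


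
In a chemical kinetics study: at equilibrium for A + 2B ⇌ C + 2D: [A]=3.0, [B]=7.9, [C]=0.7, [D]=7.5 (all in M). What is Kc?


Kc = [C][D]^2/([A][B]^2)
= (0.7^1 × 7.5^2)/(3.0^1 × 7.9^2)
= 39.375/187.23
= 0.2103

0.2103


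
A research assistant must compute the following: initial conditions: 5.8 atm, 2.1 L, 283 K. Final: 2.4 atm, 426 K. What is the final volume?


P1V1/T1 = P2V2/T2
V2 = P1V1T2/(T1P2)
= 5.8×2.1×426/(283×2.4)
= 7.639 L

7.639 L


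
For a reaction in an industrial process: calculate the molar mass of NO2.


M(NO2) = 1×14.01 + 2×16.0
= 14.01 + 32.0
= 46.01 g/mol

46.01 g/mol


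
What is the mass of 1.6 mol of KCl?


M(KCl) = 74.55 g/mol
mass = n × M = 1.6 × 74.55 = 119.28 g

119.28 g


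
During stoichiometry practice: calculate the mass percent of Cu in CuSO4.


M(CuSO4) = 1×63.55 + 1×32.07 + 4×16.0 = 159.62 g/mol
Mass of Cu = 1 × 63.55 = 63.55 g/mol
% Cu = 63.55/159.62 × 100 = 39.81%

39.81%


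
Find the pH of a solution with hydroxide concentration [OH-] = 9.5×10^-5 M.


pOH = -log10([OH-]) = -log10(9.5×10^-5)
= 5 - log10(9.5) = 4.02
pH = 14 - pOH = 14 - 4.02 = 9.98

9.98


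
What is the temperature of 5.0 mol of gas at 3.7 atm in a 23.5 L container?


PV = nRT  (R = 0.08206 L·atm/(mol·K))
T = PV/(nR) = 3.7×23.5/(5.0×0.08206)
= 86.95/0.410300
= 211.92 K

211.92 K


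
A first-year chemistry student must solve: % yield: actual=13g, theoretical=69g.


% yield = actual/theoretical × 100
= 13/69 × 100
= 18.84%

18.84%


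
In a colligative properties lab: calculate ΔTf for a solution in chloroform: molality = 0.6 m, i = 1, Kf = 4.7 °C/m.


ΔTf = Kf × m × i
= 4.7 × 0.6 × 1
= 2.82 °C

2.82 °C


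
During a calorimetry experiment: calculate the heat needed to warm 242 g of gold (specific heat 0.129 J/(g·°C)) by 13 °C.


q = mcΔT = 242 × 0.129 × 13
= 405.83 J

405.83 J


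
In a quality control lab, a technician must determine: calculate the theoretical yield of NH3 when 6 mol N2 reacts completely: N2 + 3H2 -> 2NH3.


Mole ratio NH3:N2 = 2:1
n(NH3) = 6 × 2/1 = 12.000 mol
mass = 12.000 × 17.03 = 204.36 g

204.36 g


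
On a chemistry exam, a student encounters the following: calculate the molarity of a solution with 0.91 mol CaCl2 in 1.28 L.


M = n/V = 0.91/1.28 = 0.711 mol/L

0.711 M


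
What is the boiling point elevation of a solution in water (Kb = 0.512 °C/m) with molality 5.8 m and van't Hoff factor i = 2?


ΔTb = Kb × m × i
= 0.512 × 5.8 × 2
= 5.9392 °C

5.9392 °C


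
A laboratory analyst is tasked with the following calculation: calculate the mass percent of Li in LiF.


M(LiF) = 1×6.94 + 1×19.0 = 25.94 g/mol
Mass of Li = 1 × 6.94 = 6.94 g/mol
% Li = 6.94/25.94 × 100 = 26.75%

26.75%


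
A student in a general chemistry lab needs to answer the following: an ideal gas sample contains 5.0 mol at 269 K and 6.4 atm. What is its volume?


PV = nRT  (R = 0.08206 L·atm/(mol·K))
V = nRT/P = 5.0×0.08206×269/6.4
= 17.245 L

17.245 L


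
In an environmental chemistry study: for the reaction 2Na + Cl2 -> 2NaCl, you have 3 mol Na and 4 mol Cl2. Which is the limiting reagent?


Mole ratio available / coefficient:
  Na: 3/2 = 1.500
  Cl2: 4/1 = 4.000
Smaller ratio is limiting.

Na


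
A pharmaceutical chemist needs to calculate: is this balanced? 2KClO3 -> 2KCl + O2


Equation: 2KClO3 -> 2KCl + O2
Check atoms: Cl: 2=2, K: 2=2, O: 6≠2
Not balanced

No, not balanced


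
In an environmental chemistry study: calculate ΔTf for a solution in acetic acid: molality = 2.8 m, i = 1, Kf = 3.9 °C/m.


ΔTf = Kf × m × i
= 3.9 × 2.8 × 1
= 10.92 °C

10.92 °C


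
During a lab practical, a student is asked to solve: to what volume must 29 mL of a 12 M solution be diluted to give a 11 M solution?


C1V1 = C2V2
12 × 29 = 11 × V2
V2 = 348/11 = 31.64 mL

31.64 mL


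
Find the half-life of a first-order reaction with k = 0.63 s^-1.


t½ = ln2/k = 0.693147/(0.63 s^-1)
= 1.100 s

1.100 s


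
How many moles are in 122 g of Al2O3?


M(Al2O3) = 101.96 g/mol
n = mass/M = 122/101.96 = 1.1965 mol

1.1965 mol


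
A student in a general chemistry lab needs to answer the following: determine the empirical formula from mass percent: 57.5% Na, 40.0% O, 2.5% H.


Assume 100 g sample. Moles of each element:
  Na: 57.5/22.99 = 2.501 mol
  O: 40.0/16.0 = 2.5 mol
  H: 2.5/1.008 = 2.48 mol
Divide by smallest (2.48):
  Na: 2.501/2.48 = 1.01
  O: 2.5/2.48 = 1.01
  H: 2.48/2.48 = 1.0
Empirical formula: NaOH

NaOH


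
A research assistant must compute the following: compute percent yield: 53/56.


% yield = actual/theoretical × 100
= 53/56 × 100
= 94.64%

94.64%


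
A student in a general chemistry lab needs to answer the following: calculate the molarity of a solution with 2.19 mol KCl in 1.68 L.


M = n/V = 2.19/1.68 = 1.304 mol/L

1.304 M


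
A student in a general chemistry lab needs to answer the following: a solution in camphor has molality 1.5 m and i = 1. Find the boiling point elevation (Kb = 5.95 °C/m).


ΔTb = Kb × m × i
= 5.95 × 1.5 × 1
= 8.925 °C

8.925 °C


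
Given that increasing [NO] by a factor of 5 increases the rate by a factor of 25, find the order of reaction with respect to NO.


rate ∝ [NO]^n
5^n = 25 → n = 2
Order in NO: 2

2


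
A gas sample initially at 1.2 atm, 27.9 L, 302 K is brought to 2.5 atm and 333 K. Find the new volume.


P1V1/T1 = P2V2/T2
V2 = P1V1T2/(T1P2)
= 1.2×27.9×333/(302×2.5)
= 14.767 L

14.767 L


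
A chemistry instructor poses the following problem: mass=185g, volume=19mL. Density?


ρ = mass/volume
= 185/19
= 9.737 g/mL

9.737 g/mL


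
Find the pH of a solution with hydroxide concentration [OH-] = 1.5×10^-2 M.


pOH = -log10([OH-]) = -log10(1.5×10^-2)
= 2 - log10(1.5) = 1.82
pH = 14 - pOH = 14 - 1.82 = 12.18

12.18


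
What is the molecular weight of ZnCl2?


M(ZnCl2) = 1×65.38 + 2×35.45
= 65.38 + 70.9
= 136.28 g/mol

136.28 g/mol


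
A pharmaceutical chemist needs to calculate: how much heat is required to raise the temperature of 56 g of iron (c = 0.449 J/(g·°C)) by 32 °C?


q = mcΔT = 56 × 0.449 × 32
= 804.61 J

804.61 J


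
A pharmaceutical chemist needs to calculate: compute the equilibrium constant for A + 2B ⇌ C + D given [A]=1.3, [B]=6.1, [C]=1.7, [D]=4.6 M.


Kc = [C][D]/([A][B]^2)
= (1.7^1 × 4.6^1)/(1.3^1 × 6.1^2)
= 7.82/48.373
= 0.1617

0.1617


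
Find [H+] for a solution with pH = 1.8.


[H+] = 10^(-pH) = 10^(-1.8)
= 1.58×10^-2 M

1.58×10^-2 M


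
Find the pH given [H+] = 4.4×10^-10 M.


pH = -log10([H+]) = -log10(4.4×10^-10)
= 10 - log10(4.4)
= 10 - 0.64
= 9.36

9.36


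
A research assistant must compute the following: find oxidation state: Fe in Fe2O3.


2x + 3(-2) = 0, so x = +3
Oxidation number: +3

+3


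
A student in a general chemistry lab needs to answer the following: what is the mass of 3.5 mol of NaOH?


M(NaOH) = 40.0 g/mol
mass = n × M = 3.5 × 40.0 = 140.00 g

140.00 g


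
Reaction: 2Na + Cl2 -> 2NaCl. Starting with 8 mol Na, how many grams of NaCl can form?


Mole ratio NaCl:Na = 2:2
n(NaCl) = 8 × 2/2 = 8.000 mol
mass = 8.000 × 58.44 = 467.52 g

467.52 g


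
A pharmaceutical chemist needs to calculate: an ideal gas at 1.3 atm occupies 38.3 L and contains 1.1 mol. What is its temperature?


PV = nRT  (R = 0.08206 L·atm/(mol·K))
T = PV/(nR) = 1.3×38.3/(1.1×0.08206)
= 49.79/0.090266
= 551.59 K

551.59 K


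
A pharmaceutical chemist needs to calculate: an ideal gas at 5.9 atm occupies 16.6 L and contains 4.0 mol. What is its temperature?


PV = nRT  (R = 0.08206 L·atm/(mol·K))
T = PV/(nR) = 5.9×16.6/(4.0×0.08206)
= 97.94/0.328240
= 298.38 K

298.38 K


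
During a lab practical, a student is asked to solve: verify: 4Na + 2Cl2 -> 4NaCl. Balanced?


Equation: 4Na + 2Cl2 -> 4NaCl
Check atoms: Cl: 4=4, Na: 4=4
Balanced

Yes, balanced


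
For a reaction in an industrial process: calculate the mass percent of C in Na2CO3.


M(Na2CO3) = 2×22.99 + 1×12.01 + 3×16.0 = 105.99 g/mol
Mass of C = 1 × 12.01 = 12.01 g/mol
% C = 12.01/105.99 × 100 = 11.33%

11.33%


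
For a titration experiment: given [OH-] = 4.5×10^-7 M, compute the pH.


pOH = -log10([OH-]) = -log10(4.5×10^-7)
= 7 - log10(4.5) = 6.35
pH = 14 - pOH = 14 - 6.35 = 7.65

7.65


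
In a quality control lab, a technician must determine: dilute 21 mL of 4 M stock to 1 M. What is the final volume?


C1V1 = C2V2
4 × 21 = 1 × V2
V2 = 84/1 = 84.0 mL

84.0 mL


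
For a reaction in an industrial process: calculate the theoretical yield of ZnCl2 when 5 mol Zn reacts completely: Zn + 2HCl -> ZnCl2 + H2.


Mole ratio ZnCl2:Zn = 1:1
n(ZnCl2) = 5 × 1/1 = 5.000 mol
mass = 5.000 × 136.28 = 681.4 g

681.4 g


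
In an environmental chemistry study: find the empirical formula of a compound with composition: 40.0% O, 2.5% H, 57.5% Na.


Assume 100 g sample. Moles of each element:
  O: 40.0/16.0 = 2.5 mol
  H: 2.5/1.008 = 2.48 mol
  Na: 57.5/22.99 = 2.501 mol
Divide by smallest (2.48):
  O: 2.5/2.48 = 1.01
  H: 2.48/2.48 = 1.0
  Na: 2.501/2.48 = 1.01
Empirical formula: NaOH

NaOH


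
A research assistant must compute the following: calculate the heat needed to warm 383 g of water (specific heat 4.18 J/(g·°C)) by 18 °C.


q = mcΔT = 383 × 4.18 × 18
= 28816.92 J

28816.92 J


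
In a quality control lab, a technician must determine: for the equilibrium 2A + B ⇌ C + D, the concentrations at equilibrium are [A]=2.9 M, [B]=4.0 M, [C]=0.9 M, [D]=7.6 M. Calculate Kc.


Kc = [C][D]/([A]^2[B])
= (0.9^1 × 7.6^1)/(2.9^2 × 4.0^1)
= 6.84/33.64
= 0.2033

0.2033


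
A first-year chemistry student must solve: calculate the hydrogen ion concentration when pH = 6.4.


[H+] = 10^(-pH) = 10^(-6.4)
= 3.98×10^-7 M

3.98×10^-7 M


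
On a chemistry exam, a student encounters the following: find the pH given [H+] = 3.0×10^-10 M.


pH = -log10([H+]) = -log10(3.0×10^-10)
= 10 - log10(3.0)
= 10 - 0.48
= 9.52

9.52


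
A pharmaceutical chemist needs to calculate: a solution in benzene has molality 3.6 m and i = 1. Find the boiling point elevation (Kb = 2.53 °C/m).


ΔTb = Kb × m × i
= 2.53 × 3.6 × 1
= 9.108 °C

9.108 °C


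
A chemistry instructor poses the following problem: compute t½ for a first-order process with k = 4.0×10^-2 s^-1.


t½ = ln2/k = 0.693147/(4.0×10^-2 s^-1)
= 17.33 s

17.33 s


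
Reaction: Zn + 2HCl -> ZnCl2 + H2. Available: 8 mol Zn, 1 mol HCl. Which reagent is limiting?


Mole ratio available / coefficient:
  Zn: 8/1 = 8.000
  HCl: 1/2 = 0.500
Smaller ratio is limiting.

HCl


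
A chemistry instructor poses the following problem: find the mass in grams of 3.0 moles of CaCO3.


M(CaCO3) = 100.09 g/mol
mass = n × M = 3.0 × 100.09 = 300.27 g

300.27 g


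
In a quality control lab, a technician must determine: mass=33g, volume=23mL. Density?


ρ = mass/volume
= 33/23
= 1.435 g/mL

1.435 g/mL


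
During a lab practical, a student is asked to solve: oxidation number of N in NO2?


x + 2(-2) = 0, so x = +4
Oxidation number: +4

+4


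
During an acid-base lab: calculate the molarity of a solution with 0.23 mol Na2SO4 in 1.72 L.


M = n/V = 0.23/1.72 = 0.134 mol/L

0.134 M


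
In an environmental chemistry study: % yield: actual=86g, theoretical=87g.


% yield = actual/theoretical × 100
= 86/87 × 100
= 98.85%

98.85%


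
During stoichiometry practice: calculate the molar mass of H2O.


M(H2O) = 2×1.008 + 1×16.0
= 2.02 + 16.0
= 18.02 g/mol

18.02 g/mol


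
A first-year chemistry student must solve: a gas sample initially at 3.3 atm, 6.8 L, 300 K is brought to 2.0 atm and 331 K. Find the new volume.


P1V1/T1 = P2V2/T2
V2 = P1V1T2/(T1P2)
= 3.3×6.8×331/(300×2.0)
= 12.379 L

12.379 L


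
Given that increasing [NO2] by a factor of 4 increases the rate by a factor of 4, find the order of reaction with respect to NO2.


rate ∝ [NO2]^n
4^n = 4 → n = 1
Order in NO2: 1

1


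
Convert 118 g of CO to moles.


M(CO) = 28.01 g/mol
n = mass/M = 118/28.01 = 4.2128 mol

4.2128 mol


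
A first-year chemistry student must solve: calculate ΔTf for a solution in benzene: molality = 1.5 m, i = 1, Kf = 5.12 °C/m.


ΔTf = Kf × m × i
= 5.12 × 1.5 × 1
= 7.68 °C

7.68 °C


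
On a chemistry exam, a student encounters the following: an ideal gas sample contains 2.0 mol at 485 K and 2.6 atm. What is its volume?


PV = nRT  (R = 0.08206 L·atm/(mol·K))
V = nRT/P = 2.0×0.08206×485/2.6
= 30.615 L

30.615 L


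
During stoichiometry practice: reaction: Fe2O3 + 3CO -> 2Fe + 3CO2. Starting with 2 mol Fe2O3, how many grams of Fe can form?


Mole ratio Fe:Fe2O3 = 2:1
n(Fe) = 2 × 2/1 = 4.000 mol
mass = 4.000 × 55.85 = 223.4 g

223.4 g


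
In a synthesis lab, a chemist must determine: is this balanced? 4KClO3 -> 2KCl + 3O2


Equation: 4KClO3 -> 2KCl + 3O2
Check atoms: Cl: 4≠2, K: 4≠2, O: 12≠6
Not balanced

No, not balanced


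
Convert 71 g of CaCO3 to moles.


M(CaCO3) = 100.09 g/mol
n = mass/M = 71/100.09 = 0.7094 mol

0.7094 mol


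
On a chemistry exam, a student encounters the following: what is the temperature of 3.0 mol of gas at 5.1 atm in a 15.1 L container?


PV = nRT  (R = 0.08206 L·atm/(mol·K))
T = PV/(nR) = 5.1×15.1/(3.0×0.08206)
= 77.01/0.246180
= 312.82 K

312.82 K


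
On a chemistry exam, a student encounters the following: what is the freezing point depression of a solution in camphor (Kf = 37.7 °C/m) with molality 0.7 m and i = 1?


ΔTf = Kf × m × i
= 37.7 × 0.7 × 1
= 26.39 °C

26.39 °C


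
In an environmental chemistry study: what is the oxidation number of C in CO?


x + (-2) = 0, so x = +2
Oxidation number: +2

+2


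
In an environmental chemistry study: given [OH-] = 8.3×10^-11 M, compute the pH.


pOH = -log10([OH-]) = -log10(8.3×10^-11)
= 11 - log10(8.3) = 10.08
pH = 14 - pOH = 14 - 10.08 = 3.92

3.92


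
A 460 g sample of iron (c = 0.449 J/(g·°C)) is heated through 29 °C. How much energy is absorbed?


q = mcΔT = 460 × 0.449 × 29
= 5989.66 J

5989.66 J


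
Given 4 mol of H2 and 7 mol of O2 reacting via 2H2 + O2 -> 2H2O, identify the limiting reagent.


Mole ratio available / coefficient:
  H2: 4/2 = 2.000
  O2: 7/1 = 7.000
Smaller ratio is limiting.

H2


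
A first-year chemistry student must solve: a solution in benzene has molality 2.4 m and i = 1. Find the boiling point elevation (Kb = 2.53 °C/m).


ΔTb = Kb × m × i
= 2.53 × 2.4 × 1
= 6.072 °C

6.072 °C


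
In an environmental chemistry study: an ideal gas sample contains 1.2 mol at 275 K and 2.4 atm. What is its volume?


PV = nRT  (R = 0.08206 L·atm/(mol·K))
V = nRT/P = 1.2×0.08206×275/2.4
= 11.283 L

11.283 L


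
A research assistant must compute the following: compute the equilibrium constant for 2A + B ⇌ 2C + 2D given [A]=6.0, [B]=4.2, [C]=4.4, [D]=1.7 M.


Kc = [C]^2[D]^2/([A]^2[B])
= (4.4^2 × 1.7^2)/(6.0^2 × 4.2^1)
= 55.9504/151.2
= 0.3700

0.3700


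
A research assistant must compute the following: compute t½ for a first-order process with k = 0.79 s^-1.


t½ = ln2/k = 0.693147/(0.79 s^-1)
= 0.8774 s

0.8774 s


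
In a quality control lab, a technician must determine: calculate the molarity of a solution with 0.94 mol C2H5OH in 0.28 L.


M = n/V = 0.94/0.28 = 3.357 mol/L

3.357 M


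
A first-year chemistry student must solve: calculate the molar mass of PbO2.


M(PbO2) = 1×207.2 + 2×16.0
= 207.2 + 32.0
= 239.2 g/mol

239.2 g/mol


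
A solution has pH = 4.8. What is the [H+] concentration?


[H+] = 10^(-pH) = 10^(-4.8)
= 1.58×10^-5 M

1.58×10^-5 M


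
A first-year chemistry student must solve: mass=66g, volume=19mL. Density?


ρ = mass/volume
= 66/19
= 3.474 g/mL

3.474 g/mL


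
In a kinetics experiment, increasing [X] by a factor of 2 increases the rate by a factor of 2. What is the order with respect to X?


rate ∝ [X]^n
2^n = 2 → n = 1
Order in X: 1

1


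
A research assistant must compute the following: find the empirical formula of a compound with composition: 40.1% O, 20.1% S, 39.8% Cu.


Assume 100 g sample. Moles of each element:
  O: 40.1/16.0 = 2.506 mol
  S: 20.1/32.07 = 0.627 mol
  Cu: 39.8/63.55 = 0.626 mol
Divide by smallest (0.626):
  O: 2.506/0.626 = 4.0
  S: 0.627/0.626 = 1.0
  Cu: 0.626/0.626 = 1.0
Empirical formula: CuSO4

CuSO4


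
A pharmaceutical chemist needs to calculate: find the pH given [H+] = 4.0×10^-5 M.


pH = -log10([H+]) = -log10(4.0×10^-5)
= 5 - log10(4.0)
= 5 - 0.6
= 4.4

4.4


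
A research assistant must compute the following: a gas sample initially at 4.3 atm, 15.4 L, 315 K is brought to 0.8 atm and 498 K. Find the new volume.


P1V1/T1 = P2V2/T2
V2 = P1V1T2/(T1P2)
= 4.3×15.4×498/(315×0.8)
= 130.863 L

130.863 L


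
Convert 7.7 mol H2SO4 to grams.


M(H2SO4) = 98.09 g/mol
mass = n × M = 7.7 × 98.09 = 755.29 g

755.29 g


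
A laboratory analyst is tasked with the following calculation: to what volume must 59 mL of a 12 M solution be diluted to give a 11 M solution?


C1V1 = C2V2
12 × 59 = 11 × V2
V2 = 708/11 = 64.36 mL

64.36 mL


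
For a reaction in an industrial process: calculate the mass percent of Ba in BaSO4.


M(BaSO4) = 1×137.33 + 1×32.07 + 4×16.0 = 233.40 g/mol
Mass of Ba = 1 × 137.33 = 137.33 g/mol
% Ba = 137.33/233.40 × 100 = 58.84%

58.84%


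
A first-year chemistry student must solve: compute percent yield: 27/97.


% yield = actual/theoretical × 100
= 27/97 × 100
= 27.84%

27.84%


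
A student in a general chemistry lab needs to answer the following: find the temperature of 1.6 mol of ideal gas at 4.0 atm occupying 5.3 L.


PV = nRT  (R = 0.08206 L·atm/(mol·K))
T = PV/(nR) = 4.0×5.3/(1.6×0.08206)
= 21.20/0.131296
= 161.47 K

161.47 K


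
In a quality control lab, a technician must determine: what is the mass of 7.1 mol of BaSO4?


M(BaSO4) = 233.4 g/mol
mass = n × M = 7.1 × 233.4 = 1657.14 g

1657.14 g


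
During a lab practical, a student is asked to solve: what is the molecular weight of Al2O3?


M(Al2O3) = 2×26.98 + 3×16.0
= 53.96 + 48.0
= 101.96 g/mol

101.96 g/mol


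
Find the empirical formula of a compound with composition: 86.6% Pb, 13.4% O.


Assume 100 g sample. Moles of each element:
  Pb: 86.6/207.2 = 0.418 mol
  O: 13.4/16.0 = 0.838 mol
Divide by smallest (0.418):
  Pb: 0.418/0.418 = 1.0
  O: 0.838/0.418 = 2.0
Empirical formula: PbO2

PbO2


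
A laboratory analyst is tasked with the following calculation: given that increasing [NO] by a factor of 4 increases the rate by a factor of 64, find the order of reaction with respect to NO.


rate ∝ [NO]^n
4^n = 64 → n = 3
Order in NO: 3

3


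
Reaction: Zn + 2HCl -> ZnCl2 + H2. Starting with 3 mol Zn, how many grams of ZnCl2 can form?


Mole ratio ZnCl2:Zn = 1:1
n(ZnCl2) = 3 × 1/1 = 3.000 mol
mass = 3.000 × 136.28 = 408.84 g

408.84 g


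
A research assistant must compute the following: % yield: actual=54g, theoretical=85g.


% yield = actual/theoretical × 100
= 54/85 × 100
= 63.53%

63.53%


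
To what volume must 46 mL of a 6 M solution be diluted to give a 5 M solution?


C1V1 = C2V2
6 × 46 = 5 × V2
V2 = 276/5 = 55.2 mL

55.2 mL


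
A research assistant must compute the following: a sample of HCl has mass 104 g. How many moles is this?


M(HCl) = 36.46 g/mol
n = mass/M = 104/36.46 = 2.8524 mol

2.8524 mol


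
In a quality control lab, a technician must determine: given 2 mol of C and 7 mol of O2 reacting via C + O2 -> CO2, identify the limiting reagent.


Mole ratio available / coefficient:
  C: 2/1 = 2.000
  O2: 7/1 = 7.000
Smaller ratio is limiting.

C


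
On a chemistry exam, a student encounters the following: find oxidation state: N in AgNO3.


(+1) + x + 3(-2) = 0, so x = +5
Oxidation number: +5

+5


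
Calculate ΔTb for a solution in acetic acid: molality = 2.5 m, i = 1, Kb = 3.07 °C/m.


ΔTb = Kb × m × i
= 3.07 × 2.5 × 1
= 7.675 °C

7.675 °C


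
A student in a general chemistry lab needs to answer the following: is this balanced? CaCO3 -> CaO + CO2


Equation: CaCO3 -> CaO + CO2
Check atoms: C: 1=1, Ca: 1=1, O: 3=3
Balanced

Yes, balanced


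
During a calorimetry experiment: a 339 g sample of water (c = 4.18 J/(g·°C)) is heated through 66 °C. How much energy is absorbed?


q = mcΔT = 339 × 4.18 × 66
= 93523.32 J

93523.32 J
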